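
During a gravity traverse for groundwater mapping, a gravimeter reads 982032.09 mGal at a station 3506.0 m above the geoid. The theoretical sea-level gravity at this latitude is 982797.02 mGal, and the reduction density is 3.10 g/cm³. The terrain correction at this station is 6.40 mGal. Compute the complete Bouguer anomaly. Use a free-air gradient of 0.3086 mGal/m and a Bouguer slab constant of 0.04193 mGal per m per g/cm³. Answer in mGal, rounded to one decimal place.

Free-air correction = 0.3086 × 3506.0 = 1081.95 mGal
Free-air anomaly = 982032.09 − 982797.02 + (1081.95) = 317.02 mGal
Bouguer slab correction = 0.04193 × 3.10 × 3506.0 = 455.72 mGal
Simple Bouguer anomaly = 317.02 − (455.72) = -138.70 mGal
Complete Bouguer anomaly = -138.70 + 6.40 = -132.30 mGal

-132.3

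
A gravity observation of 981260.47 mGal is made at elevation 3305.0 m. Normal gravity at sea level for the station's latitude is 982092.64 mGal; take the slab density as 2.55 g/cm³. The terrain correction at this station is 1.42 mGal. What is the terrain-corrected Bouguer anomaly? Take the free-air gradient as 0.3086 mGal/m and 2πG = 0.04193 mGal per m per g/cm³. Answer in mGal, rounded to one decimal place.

Free-air correction = 0.3086 × 3305.0 = 1019.92 mGal
Free-air anomaly = 981260.47 − 982092.64 + (1019.92) = 187.75 mGal
Bouguer slab correction = 0.04193 × 2.55 × 3305.0 = 353.38 mGal
Simple Bouguer anomaly = 187.75 − (353.38) = -165.63 mGal
Complete Bouguer anomaly = -165.63 + 1.42 = -164.21 mGal

-164.2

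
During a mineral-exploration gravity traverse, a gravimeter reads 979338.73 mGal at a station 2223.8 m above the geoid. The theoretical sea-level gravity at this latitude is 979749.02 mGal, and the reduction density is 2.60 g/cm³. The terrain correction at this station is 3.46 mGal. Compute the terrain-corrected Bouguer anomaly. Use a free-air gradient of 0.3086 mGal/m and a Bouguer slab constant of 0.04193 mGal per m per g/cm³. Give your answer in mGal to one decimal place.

37.0

Free-air correction = 0.3086 × 2223.8 = 686.26 mGal
Free-air anomaly = 979338.73 − 979749.02 + (686.26) = 275.97 mGal
Bouguer slab correction = 0.04193 × 2.60 × 2223.8 = 242.43 mGal
Simple Bouguer anomaly = 275.97 − (242.43) = 33.54 mGal
Complete Bouguer anomaly = 33.54 + 3.46 = 37.00 mGal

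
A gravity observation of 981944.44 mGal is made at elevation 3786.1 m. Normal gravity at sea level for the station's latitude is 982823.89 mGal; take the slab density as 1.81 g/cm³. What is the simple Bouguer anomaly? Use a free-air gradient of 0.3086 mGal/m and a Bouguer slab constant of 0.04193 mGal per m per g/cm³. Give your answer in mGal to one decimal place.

1.6

Free-air correction = 0.3086 × 3786.1 = 1168.39 mGal
Free-air anomaly = 981944.44 − 982823.89 + (1168.39) = 288.94 mGal
Bouguer slab correction = 0.04193 × 1.81 × 3786.1 = 287.34 mGal
Simple Bouguer anomaly = 288.94 − (287.34) = 1.60 mGal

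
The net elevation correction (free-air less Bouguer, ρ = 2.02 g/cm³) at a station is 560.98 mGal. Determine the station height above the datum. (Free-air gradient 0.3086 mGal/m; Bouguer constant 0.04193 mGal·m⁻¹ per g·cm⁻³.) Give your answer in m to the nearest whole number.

Combined gradient = 0.3086 − 0.04193 × 2.02 = 0.2239014 mGal/m
h = 560.98 / 0.2239014 = 2505.48 m

2505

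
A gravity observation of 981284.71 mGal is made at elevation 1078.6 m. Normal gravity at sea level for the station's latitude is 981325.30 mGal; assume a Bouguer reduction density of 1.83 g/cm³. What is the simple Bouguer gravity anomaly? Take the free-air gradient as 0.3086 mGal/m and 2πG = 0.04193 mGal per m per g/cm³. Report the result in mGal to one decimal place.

209.5

Free-air correction = 0.3086 × 1078.6 = 332.86 mGal
Free-air anomaly = 981284.71 − 981325.30 + (332.86) = 292.27 mGal
Bouguer slab correction = 0.04193 × 1.83 × 1078.6 = 82.76 mGal
Simple Bouguer anomaly = 292.27 − (82.76) = 209.51 mGal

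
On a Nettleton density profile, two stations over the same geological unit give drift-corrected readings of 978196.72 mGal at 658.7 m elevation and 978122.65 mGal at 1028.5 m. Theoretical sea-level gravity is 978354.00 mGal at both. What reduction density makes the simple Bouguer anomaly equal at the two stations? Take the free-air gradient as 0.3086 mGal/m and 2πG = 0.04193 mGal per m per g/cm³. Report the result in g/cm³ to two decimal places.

Δg_obs = 978122.65 − 978196.72 = -74.07 mGal over Δh = 1028.5 − 658.7 = 369.8 m
Equal Bouguer anomalies ⇒ Δg_obs + (0.3086 − 0.04193ρ)·Δh = 0
0.3086 − 0.04193ρ = −Δg_obs/Δh = 0.20030
ρ = (0.3086 − 0.20030) / 0.04193 = 2.58 g/cm³

2.58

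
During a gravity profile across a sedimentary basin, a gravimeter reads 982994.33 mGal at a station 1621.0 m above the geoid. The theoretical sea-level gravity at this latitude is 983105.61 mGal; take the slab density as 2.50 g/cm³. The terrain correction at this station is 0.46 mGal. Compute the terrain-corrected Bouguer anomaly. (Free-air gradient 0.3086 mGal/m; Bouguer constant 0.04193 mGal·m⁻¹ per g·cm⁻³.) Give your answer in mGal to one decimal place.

Free-air correction = 0.3086 × 1621.0 = 500.24 mGal
Free-air anomaly = 982994.33 − 983105.61 + (500.24) = 388.96 mGal
Bouguer slab correction = 0.04193 × 2.50 × 1621.0 = 169.92 mGal
Simple Bouguer anomaly = 388.96 − (169.92) = 219.04 mGal
Complete Bouguer anomaly = 219.04 + 0.46 = 219.50 mGal

219.5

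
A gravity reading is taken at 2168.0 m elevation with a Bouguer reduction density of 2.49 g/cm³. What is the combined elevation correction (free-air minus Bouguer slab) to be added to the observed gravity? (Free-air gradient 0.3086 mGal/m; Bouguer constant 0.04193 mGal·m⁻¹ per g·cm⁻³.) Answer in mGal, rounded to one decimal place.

442.7

Combined gradient = 0.3086 − 0.04193 × 2.49 = 0.2041943 mGal/m
Combined elevation correction = 0.2041943 × 2168.0 = 442.7 mGal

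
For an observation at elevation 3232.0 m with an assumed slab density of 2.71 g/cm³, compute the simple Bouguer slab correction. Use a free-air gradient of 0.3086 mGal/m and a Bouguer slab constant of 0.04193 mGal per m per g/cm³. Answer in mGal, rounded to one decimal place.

Bouguer slab correction = 0.04193 × 2.71 × 3232.0 = 367.3 mGal

367.3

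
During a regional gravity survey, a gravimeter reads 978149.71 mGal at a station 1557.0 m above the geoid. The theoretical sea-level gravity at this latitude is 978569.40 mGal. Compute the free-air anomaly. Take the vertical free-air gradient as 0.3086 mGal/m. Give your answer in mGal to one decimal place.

60.8

Free-air correction = 0.3086 × 1557.0 = 480.49 mGal
Free-air anomaly = 978149.71 − 978569.40 + (480.49) = 60.80 mGal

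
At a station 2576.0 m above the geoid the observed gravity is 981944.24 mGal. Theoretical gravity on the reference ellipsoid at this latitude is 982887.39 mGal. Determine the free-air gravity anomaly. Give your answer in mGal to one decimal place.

Free-air correction = 0.3086 × 2576.0 = 794.95 mGal
Free-air anomaly = 981944.24 − 982887.39 + (794.95) = -148.20 mGal

-148.2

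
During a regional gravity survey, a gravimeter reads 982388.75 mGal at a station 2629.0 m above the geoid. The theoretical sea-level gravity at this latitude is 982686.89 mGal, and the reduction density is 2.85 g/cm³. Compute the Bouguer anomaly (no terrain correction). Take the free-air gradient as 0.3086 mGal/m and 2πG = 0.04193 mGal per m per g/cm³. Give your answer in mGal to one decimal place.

Free-air correction = 0.3086 × 2629.0 = 811.31 mGal
Free-air anomaly = 982388.75 − 982686.89 + (811.31) = 513.17 mGal
Bouguer slab correction = 0.04193 × 2.85 × 2629.0 = 314.17 mGal
Simple Bouguer anomaly = 513.17 − (314.17) = 199.00 mGal

199.0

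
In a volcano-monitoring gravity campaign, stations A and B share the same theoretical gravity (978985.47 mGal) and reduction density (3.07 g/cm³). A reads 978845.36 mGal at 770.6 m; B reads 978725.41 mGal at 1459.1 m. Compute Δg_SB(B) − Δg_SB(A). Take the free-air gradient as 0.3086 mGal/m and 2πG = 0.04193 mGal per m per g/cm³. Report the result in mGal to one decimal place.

Δg_SB(A) = 978845.36 − 978985.47 + 0.3086×770.6 − 0.04193×3.07×770.6 = -1.50 mGal
Δg_SB(B) = 978725.41 − 978985.47 + 0.3086×1459.1 − 0.04193×3.07×1459.1 = 2.40 mGal
Difference = 2.40 − (-1.50) = 3.90 mGal

3.9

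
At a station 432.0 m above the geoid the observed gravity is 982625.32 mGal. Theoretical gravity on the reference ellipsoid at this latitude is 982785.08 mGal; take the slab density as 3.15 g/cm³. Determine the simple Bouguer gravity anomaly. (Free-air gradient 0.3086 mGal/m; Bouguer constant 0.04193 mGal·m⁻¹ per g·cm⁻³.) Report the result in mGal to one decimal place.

Free-air correction = 0.3086 × 432.0 = 133.32 mGal
Free-air anomaly = 982625.32 − 982785.08 + (133.32) = -26.44 mGal
Bouguer slab correction = 0.04193 × 3.15 × 432.0 = 57.06 mGal
Simple Bouguer anomaly = -26.44 − (57.06) = -83.50 mGal

-83.5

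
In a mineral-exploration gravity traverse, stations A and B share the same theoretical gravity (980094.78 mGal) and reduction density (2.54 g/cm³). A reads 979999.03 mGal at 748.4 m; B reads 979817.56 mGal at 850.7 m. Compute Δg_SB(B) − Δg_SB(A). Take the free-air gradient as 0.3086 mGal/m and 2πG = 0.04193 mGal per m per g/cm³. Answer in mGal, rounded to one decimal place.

-160.8

Δg_SB(A) = 979999.03 − 980094.78 + 0.3086×748.4 − 0.04193×2.54×748.4 = 55.50 mGal
Δg_SB(B) = 979817.56 − 980094.78 + 0.3086×850.7 − 0.04193×2.54×850.7 = -105.30 mGal
Difference = -105.30 − (55.50) = -160.80 mGal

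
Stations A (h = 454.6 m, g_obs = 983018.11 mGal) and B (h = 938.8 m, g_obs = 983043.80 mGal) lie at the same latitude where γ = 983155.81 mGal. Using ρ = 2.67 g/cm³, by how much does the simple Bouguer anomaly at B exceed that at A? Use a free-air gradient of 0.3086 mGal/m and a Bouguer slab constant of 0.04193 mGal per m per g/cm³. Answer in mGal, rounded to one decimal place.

Δg_SB(A) = 983018.11 − 983155.81 + 0.3086×454.6 − 0.04193×2.67×454.6 = -48.30 mGal
Δg_SB(B) = 983043.80 − 983155.81 + 0.3086×938.8 − 0.04193×2.67×938.8 = 72.60 mGal
Difference = 72.60 − (-48.30) = 120.90 mGal

120.9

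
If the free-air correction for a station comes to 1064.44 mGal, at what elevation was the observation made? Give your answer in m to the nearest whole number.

h = 1064.44 / 0.3086 = 3449.25 m

3449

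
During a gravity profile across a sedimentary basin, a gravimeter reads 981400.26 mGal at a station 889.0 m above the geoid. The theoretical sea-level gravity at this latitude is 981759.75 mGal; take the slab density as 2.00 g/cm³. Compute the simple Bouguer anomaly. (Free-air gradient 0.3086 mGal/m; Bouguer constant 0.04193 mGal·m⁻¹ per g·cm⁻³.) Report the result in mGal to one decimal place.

Free-air correction = 0.3086 × 889.0 = 274.35 mGal
Free-air anomaly = 981400.26 − 981759.75 + (274.35) = -85.14 mGal
Bouguer slab correction = 0.04193 × 2.00 × 889.0 = 74.55 mGal
Simple Bouguer anomaly = -85.14 − (74.55) = -159.69 mGal

-159.7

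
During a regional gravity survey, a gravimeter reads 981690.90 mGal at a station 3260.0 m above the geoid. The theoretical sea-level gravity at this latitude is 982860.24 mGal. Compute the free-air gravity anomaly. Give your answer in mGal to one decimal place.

-163.3

Free-air correction = 0.3086 × 3260.0 = 1006.04 mGal
Free-air anomaly = 981690.90 − 982860.24 + (1006.04) = -163.30 mGal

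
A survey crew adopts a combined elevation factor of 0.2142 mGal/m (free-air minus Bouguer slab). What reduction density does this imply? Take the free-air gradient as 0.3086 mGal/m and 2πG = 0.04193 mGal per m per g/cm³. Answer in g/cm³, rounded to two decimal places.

2.25

0.2142 = 0.3086 − 0.04193 × ρ
ρ = (0.3086 − 0.2142) / 0.04193 = 2.25 g/cm³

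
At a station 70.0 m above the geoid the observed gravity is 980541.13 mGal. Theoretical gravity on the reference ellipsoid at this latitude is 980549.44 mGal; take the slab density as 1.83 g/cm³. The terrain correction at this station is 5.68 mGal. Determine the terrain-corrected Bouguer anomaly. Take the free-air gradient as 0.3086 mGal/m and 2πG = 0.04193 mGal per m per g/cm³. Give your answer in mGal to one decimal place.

13.6

Free-air correction = 0.3086 × 70.0 = 21.60 mGal
Free-air anomaly = 980541.13 − 980549.44 + (21.60) = 13.29 mGal
Bouguer slab correction = 0.04193 × 1.83 × 70.0 = 5.37 mGal
Simple Bouguer anomaly = 13.29 − (5.37) = 7.92 mGal
Complete Bouguer anomaly = 7.92 + 5.68 = 13.60 mGal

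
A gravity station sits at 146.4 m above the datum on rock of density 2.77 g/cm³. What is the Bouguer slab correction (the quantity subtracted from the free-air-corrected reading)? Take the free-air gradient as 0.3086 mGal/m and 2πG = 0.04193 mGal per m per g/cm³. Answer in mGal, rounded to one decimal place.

Bouguer slab correction = 0.04193 × 2.77 × 146.4 = 17.0 mGal

17.0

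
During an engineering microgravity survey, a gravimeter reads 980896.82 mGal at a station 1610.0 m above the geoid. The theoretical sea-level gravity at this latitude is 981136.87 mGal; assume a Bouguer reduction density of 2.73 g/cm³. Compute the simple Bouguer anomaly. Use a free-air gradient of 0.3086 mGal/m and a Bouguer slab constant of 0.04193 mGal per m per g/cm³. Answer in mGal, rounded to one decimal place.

72.5

Free-air correction = 0.3086 × 1610.0 = 496.85 mGal
Free-air anomaly = 980896.82 − 981136.87 + (496.85) = 256.80 mGal
Bouguer slab correction = 0.04193 × 2.73 × 1610.0 = 184.29 mGal
Simple Bouguer anomaly = 256.80 − (184.29) = 72.51 mGal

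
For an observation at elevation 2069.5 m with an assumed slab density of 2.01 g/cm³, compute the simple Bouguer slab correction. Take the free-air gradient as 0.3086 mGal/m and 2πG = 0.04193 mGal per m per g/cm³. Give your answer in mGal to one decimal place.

174.4

Bouguer slab correction = 0.04193 × 2.01 × 2069.5 = 174.4 mGal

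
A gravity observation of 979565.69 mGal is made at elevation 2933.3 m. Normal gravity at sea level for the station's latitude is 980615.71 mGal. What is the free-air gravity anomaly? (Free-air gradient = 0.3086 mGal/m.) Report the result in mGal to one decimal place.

-144.8

Free-air correction = 0.3086 × 2933.3 = 905.22 mGal
Free-air anomaly = 979565.69 − 980615.71 + (905.22) = -144.80 mGal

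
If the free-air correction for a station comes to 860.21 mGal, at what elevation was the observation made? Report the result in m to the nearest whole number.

2787

h = 860.21 / 0.3086 = 2787.46 m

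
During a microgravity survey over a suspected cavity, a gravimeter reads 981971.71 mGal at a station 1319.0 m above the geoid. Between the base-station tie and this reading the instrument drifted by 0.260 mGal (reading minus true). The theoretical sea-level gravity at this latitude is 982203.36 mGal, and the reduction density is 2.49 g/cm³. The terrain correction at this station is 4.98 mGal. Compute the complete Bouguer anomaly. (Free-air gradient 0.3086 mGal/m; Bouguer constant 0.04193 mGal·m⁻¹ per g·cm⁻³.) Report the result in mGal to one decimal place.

Drift-corrected reading = 981971.71 − (0.260) = 981971.450 mGal
Free-air correction = 0.3086 × 1319.0 = 407.04 mGal
Free-air anomaly = 981971.450 − 982203.36 + (407.04) = 175.130 mGal
Bouguer slab correction = 0.04193 × 2.49 × 1319.0 = 137.71 mGal
Simple Bouguer anomaly = 175.130 − (137.71) = 37.420 mGal
Complete Bouguer anomaly = 37.420 + 4.98 = 42.400 mGal

42.4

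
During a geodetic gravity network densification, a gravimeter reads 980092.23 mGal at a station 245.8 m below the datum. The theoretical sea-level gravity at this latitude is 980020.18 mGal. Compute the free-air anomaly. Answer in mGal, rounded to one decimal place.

Free-air correction = 0.3086 × -245.8 = -75.85 mGal
Free-air anomaly = 980092.23 − 980020.18 + (-75.85) = -3.80 mGal

-3.8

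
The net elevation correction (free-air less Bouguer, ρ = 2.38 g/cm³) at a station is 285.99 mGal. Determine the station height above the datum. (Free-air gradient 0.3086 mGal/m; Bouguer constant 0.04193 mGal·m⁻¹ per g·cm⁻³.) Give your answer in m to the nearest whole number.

1370

Combined gradient = 0.3086 − 0.04193 × 2.38 = 0.2088066 mGal/m
h = 285.99 / 0.2088066 = 1369.64 m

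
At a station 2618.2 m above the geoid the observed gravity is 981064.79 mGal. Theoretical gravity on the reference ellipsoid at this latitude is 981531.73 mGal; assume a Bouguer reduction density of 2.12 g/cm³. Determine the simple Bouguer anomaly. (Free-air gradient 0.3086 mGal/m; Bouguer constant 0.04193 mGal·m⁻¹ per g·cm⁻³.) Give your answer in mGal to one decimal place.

Free-air correction = 0.3086 × 2618.2 = 807.98 mGal
Free-air anomaly = 981064.79 − 981531.73 + (807.98) = 341.04 mGal
Bouguer slab correction = 0.04193 × 2.12 × 2618.2 = 232.74 mGal
Simple Bouguer anomaly = 341.04 − (232.74) = 108.30 mGal

108.3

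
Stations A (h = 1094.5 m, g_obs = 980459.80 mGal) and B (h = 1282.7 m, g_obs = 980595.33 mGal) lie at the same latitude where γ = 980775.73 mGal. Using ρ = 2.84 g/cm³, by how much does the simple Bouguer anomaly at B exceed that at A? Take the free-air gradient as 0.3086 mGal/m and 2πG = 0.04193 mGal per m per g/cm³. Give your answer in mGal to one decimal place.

171.2

Δg_SB(A) = 980459.80 − 980775.73 + 0.3086×1094.5 − 0.04193×2.84×1094.5 = -108.50 mGal
Δg_SB(B) = 980595.33 − 980775.73 + 0.3086×1282.7 − 0.04193×2.84×1282.7 = 62.70 mGal
Difference = 62.70 − (-108.50) = 171.20 mGal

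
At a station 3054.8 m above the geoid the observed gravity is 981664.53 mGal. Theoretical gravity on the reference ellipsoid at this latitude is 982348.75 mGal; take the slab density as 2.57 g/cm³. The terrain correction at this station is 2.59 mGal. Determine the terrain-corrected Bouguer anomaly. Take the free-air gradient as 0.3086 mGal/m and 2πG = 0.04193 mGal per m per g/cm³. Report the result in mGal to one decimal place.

-68.1

Free-air correction = 0.3086 × 3054.8 = 942.71 mGal
Free-air anomaly = 981664.53 − 982348.75 + (942.71) = 258.49 mGal
Bouguer slab correction = 0.04193 × 2.57 × 3054.8 = 329.19 mGal
Simple Bouguer anomaly = 258.49 − (329.19) = -70.70 mGal
Complete Bouguer anomaly = -70.70 + 2.59 = -68.11 mGal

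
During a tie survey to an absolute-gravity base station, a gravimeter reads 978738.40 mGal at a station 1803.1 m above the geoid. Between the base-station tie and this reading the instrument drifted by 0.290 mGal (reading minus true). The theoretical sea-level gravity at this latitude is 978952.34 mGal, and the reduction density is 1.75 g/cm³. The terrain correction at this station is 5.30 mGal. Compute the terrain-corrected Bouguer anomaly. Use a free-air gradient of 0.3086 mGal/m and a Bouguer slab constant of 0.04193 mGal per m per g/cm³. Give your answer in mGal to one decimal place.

Drift-corrected reading = 978738.40 − (0.290) = 978738.110 mGal
Free-air correction = 0.3086 × 1803.1 = 556.44 mGal
Free-air anomaly = 978738.110 − 978952.34 + (556.44) = 342.210 mGal
Bouguer slab correction = 0.04193 × 1.75 × 1803.1 = 132.31 mGal
Simple Bouguer anomaly = 342.210 − (132.31) = 209.900 mGal
Complete Bouguer anomaly = 209.900 + 5.30 = 215.200 mGal

215.2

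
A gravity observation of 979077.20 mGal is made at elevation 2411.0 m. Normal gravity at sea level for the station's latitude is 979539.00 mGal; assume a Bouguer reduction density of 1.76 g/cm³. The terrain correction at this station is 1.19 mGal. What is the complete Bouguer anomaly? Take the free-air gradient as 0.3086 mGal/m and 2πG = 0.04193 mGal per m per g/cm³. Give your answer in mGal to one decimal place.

Free-air correction = 0.3086 × 2411.0 = 744.03 mGal
Free-air anomaly = 979077.20 − 979539.00 + (744.03) = 282.23 mGal
Bouguer slab correction = 0.04193 × 1.76 × 2411.0 = 177.92 mGal
Simple Bouguer anomaly = 282.23 − (177.92) = 104.31 mGal
Complete Bouguer anomaly = 104.31 + 1.19 = 105.50 mGal

105.5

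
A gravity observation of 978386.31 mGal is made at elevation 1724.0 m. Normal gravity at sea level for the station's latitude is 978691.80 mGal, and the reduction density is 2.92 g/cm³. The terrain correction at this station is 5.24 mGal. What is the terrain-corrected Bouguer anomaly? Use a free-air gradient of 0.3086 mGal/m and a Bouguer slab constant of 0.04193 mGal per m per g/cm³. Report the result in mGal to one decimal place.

Free-air correction = 0.3086 × 1724.0 = 532.03 mGal
Free-air anomaly = 978386.31 − 978691.80 + (532.03) = 226.54 mGal
Bouguer slab correction = 0.04193 × 2.92 × 1724.0 = 211.08 mGal
Simple Bouguer anomaly = 226.54 − (211.08) = 15.46 mGal
Complete Bouguer anomaly = 15.46 + 5.24 = 20.70 mGal

20.7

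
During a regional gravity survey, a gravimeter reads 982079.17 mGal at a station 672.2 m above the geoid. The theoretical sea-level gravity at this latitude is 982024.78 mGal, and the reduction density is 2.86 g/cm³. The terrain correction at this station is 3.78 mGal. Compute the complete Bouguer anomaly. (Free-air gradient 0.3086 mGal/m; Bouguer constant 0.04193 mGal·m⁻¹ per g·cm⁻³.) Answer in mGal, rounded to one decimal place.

185.0

Free-air correction = 0.3086 × 672.2 = 207.44 mGal
Free-air anomaly = 982079.17 − 982024.78 + (207.44) = 261.83 mGal
Bouguer slab correction = 0.04193 × 2.86 × 672.2 = 80.61 mGal
Simple Bouguer anomaly = 261.83 − (80.61) = 181.22 mGal
Complete Bouguer anomaly = 181.22 + 3.78 = 185.00 mGal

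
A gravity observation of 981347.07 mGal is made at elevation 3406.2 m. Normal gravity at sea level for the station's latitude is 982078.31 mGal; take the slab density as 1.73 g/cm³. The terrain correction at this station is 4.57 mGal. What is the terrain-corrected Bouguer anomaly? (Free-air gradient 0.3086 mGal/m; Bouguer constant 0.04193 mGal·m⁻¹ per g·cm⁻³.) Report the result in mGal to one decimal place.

77.4

Free-air correction = 0.3086 × 3406.2 = 1051.15 mGal
Free-air anomaly = 981347.07 − 982078.31 + (1051.15) = 319.91 mGal
Bouguer slab correction = 0.04193 × 1.73 × 3406.2 = 247.08 mGal
Simple Bouguer anomaly = 319.91 − (247.08) = 72.83 mGal
Complete Bouguer anomaly = 72.83 + 4.57 = 77.40 mGal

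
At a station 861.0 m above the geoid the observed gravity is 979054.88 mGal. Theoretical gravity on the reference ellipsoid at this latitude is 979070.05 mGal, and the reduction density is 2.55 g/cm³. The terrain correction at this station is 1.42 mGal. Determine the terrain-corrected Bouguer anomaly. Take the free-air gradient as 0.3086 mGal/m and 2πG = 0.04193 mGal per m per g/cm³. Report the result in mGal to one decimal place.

159.9

Free-air correction = 0.3086 × 861.0 = 265.70 mGal
Free-air anomaly = 979054.88 − 979070.05 + (265.70) = 250.53 mGal
Bouguer slab correction = 0.04193 × 2.55 × 861.0 = 92.06 mGal
Simple Bouguer anomaly = 250.53 − (92.06) = 158.47 mGal
Complete Bouguer anomaly = 158.47 + 1.42 = 159.89 mGal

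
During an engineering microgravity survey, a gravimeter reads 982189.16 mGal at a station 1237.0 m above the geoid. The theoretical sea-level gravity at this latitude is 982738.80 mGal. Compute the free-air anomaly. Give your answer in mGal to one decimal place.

Free-air correction = 0.3086 × 1237.0 = 381.74 mGal
Free-air anomaly = 982189.16 − 982738.80 + (381.74) = -167.90 mGal

-167.9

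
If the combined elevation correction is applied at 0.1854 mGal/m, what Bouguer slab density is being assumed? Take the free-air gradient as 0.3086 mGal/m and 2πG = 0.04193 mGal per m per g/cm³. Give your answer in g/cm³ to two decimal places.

0.1854 = 0.3086 − 0.04193 × ρ
ρ = (0.3086 − 0.1854) / 0.04193 = 2.94 g/cm³

2.94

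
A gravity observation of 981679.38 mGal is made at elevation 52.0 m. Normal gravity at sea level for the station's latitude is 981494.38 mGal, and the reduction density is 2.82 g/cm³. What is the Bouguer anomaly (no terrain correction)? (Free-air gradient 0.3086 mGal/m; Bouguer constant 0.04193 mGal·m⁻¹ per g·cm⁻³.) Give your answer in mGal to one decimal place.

Free-air correction = 0.3086 × 52.0 = 16.05 mGal
Free-air anomaly = 981679.38 − 981494.38 + (16.05) = 201.05 mGal
Bouguer slab correction = 0.04193 × 2.82 × 52.0 = 6.15 mGal
Simple Bouguer anomaly = 201.05 − (6.15) = 194.90 mGal

194.9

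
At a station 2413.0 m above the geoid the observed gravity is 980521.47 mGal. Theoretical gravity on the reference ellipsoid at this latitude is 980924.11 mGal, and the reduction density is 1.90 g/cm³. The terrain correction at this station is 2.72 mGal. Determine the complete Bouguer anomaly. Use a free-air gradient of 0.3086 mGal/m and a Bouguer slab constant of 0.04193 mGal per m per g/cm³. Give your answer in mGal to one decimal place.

152.5

Free-air correction = 0.3086 × 2413.0 = 744.65 mGal
Free-air anomaly = 980521.47 − 980924.11 + (744.65) = 342.01 mGal
Bouguer slab correction = 0.04193 × 1.90 × 2413.0 = 192.24 mGal
Simple Bouguer anomaly = 342.01 − (192.24) = 149.77 mGal
Complete Bouguer anomaly = 149.77 + 2.72 = 152.49 mGal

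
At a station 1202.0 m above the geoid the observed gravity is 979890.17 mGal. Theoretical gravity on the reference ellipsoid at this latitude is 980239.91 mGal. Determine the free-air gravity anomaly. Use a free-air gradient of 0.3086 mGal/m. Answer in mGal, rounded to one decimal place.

21.2

Free-air correction = 0.3086 × 1202.0 = 370.94 mGal
Free-air anomaly = 979890.17 − 980239.91 + (370.94) = 21.20 mGal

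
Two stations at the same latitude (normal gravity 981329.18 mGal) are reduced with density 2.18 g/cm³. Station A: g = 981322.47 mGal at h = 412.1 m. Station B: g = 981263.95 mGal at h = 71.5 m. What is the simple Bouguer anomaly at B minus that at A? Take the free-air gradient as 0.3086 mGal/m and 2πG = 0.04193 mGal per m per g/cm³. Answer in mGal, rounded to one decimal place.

-132.5

Δg_SB(A) = 981322.47 − 981329.18 + 0.3086×412.1 − 0.04193×2.18×412.1 = 82.80 mGal
Δg_SB(B) = 981263.95 − 981329.18 + 0.3086×71.5 − 0.04193×2.18×71.5 = -49.70 mGal
Difference = -49.70 − (82.80) = -132.50 mGal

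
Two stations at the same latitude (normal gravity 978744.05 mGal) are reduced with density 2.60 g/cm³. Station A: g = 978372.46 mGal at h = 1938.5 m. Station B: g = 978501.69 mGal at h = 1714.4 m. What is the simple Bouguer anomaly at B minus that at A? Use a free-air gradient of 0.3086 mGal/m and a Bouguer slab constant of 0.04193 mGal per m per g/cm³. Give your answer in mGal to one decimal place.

Δg_SB(A) = 978372.46 − 978744.05 + 0.3086×1938.5 − 0.04193×2.60×1938.5 = 15.30 mGal
Δg_SB(B) = 978501.69 − 978744.05 + 0.3086×1714.4 − 0.04193×2.60×1714.4 = 99.80 mGal
Difference = 99.80 − (15.30) = 84.50 mGal

84.5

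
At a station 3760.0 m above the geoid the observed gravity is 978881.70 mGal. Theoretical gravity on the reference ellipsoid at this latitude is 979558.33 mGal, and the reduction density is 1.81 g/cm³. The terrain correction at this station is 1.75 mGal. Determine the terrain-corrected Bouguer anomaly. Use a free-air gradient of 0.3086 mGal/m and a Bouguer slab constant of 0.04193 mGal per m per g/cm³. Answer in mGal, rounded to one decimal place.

200.1

Free-air correction = 0.3086 × 3760.0 = 1160.34 mGal
Free-air anomaly = 978881.70 − 979558.33 + (1160.34) = 483.71 mGal
Bouguer slab correction = 0.04193 × 1.81 × 3760.0 = 285.36 mGal
Simple Bouguer anomaly = 483.71 − (285.36) = 198.35 mGal
Complete Bouguer anomaly = 198.35 + 1.75 = 200.10 mGal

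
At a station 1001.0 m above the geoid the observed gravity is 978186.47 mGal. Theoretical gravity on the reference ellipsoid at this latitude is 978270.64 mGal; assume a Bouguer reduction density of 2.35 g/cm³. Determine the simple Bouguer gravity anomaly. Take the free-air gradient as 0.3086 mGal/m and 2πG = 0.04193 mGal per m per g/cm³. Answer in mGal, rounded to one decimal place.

Free-air correction = 0.3086 × 1001.0 = 308.91 mGal
Free-air anomaly = 978186.47 − 978270.64 + (308.91) = 224.74 mGal
Bouguer slab correction = 0.04193 × 2.35 × 1001.0 = 98.63 mGal
Simple Bouguer anomaly = 224.74 − (98.63) = 126.11 mGal

126.1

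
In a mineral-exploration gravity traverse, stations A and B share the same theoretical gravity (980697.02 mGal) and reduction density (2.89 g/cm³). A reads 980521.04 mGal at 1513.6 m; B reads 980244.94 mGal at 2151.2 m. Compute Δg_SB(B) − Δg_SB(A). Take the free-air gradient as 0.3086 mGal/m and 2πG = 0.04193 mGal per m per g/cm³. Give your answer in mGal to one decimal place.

Δg_SB(A) = 980521.04 − 980697.02 + 0.3086×1513.6 − 0.04193×2.89×1513.6 = 107.70 mGal
Δg_SB(B) = 980244.94 − 980697.02 + 0.3086×2151.2 − 0.04193×2.89×2151.2 = -48.90 mGal
Difference = -48.90 − (107.70) = -156.60 mGal

-156.6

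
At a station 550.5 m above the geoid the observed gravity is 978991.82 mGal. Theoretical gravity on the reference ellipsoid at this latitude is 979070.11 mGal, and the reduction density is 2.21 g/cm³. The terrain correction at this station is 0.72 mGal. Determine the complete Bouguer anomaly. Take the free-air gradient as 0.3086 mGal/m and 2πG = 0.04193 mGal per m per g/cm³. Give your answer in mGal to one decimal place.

Free-air correction = 0.3086 × 550.5 = 169.88 mGal
Free-air anomaly = 978991.82 − 979070.11 + (169.88) = 91.59 mGal
Bouguer slab correction = 0.04193 × 2.21 × 550.5 = 51.01 mGal
Simple Bouguer anomaly = 91.59 − (51.01) = 40.58 mGal
Complete Bouguer anomaly = 40.58 + 0.72 = 41.30 mGal

41.3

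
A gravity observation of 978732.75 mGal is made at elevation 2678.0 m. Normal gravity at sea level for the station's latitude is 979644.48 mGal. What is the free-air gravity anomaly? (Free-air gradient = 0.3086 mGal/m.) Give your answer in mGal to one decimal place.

Free-air correction = 0.3086 × 2678.0 = 826.43 mGal
Free-air anomaly = 978732.75 − 979644.48 + (826.43) = -85.30 mGal

-85.3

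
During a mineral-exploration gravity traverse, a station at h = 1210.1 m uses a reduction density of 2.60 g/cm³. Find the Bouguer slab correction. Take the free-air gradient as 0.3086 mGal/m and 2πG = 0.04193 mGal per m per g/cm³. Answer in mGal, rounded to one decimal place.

131.9

Bouguer slab correction = 0.04193 × 2.60 × 1210.1 = 131.9 mGal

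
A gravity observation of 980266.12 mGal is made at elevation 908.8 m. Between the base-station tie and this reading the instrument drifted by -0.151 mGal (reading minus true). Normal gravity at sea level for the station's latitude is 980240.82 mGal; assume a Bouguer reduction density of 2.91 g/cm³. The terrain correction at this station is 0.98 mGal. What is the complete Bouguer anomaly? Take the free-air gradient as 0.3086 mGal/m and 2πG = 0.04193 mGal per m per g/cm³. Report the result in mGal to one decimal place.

196.0

Drift-corrected reading = 980266.12 − (-0.151) = 980266.271 mGal
Free-air correction = 0.3086 × 908.8 = 280.46 mGal
Free-air anomaly = 980266.271 − 980240.82 + (280.46) = 305.911 mGal
Bouguer slab correction = 0.04193 × 2.91 × 908.8 = 110.89 mGal
Simple Bouguer anomaly = 305.911 − (110.89) = 195.021 mGal
Complete Bouguer anomaly = 195.021 + 0.98 = 196.001 mGal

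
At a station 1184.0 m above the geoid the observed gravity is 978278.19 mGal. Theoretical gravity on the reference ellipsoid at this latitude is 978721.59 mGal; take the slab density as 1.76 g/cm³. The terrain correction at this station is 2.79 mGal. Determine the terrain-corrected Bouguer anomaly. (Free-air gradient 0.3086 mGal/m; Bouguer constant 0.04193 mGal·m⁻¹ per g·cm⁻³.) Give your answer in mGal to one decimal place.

-162.6

Free-air correction = 0.3086 × 1184.0 = 365.38 mGal
Free-air anomaly = 978278.19 − 978721.59 + (365.38) = -78.02 mGal
Bouguer slab correction = 0.04193 × 1.76 × 1184.0 = 87.38 mGal
Simple Bouguer anomaly = -78.02 − (87.38) = -165.40 mGal
Complete Bouguer anomaly = -165.40 + 2.79 = -162.61 mGal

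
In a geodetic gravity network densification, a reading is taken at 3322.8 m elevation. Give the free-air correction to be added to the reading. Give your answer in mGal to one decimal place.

Free-air correction = 0.3086 × 3322.8 = 1025.4 mGal

1025.4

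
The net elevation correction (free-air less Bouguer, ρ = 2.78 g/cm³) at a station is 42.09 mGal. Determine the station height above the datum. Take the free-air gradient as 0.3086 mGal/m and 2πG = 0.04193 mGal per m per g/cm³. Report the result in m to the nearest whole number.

219

Combined gradient = 0.3086 − 0.04193 × 2.78 = 0.1920346 mGal/m
h = 42.09 / 0.1920346 = 219.18 m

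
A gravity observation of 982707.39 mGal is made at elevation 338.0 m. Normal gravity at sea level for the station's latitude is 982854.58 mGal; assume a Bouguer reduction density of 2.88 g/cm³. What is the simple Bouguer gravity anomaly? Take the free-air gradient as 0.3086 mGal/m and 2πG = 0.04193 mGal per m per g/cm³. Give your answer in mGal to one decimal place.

-83.7

Free-air correction = 0.3086 × 338.0 = 104.31 mGal
Free-air anomaly = 982707.39 − 982854.58 + (104.31) = -42.88 mGal
Bouguer slab correction = 0.04193 × 2.88 × 338.0 = 40.82 mGal
Simple Bouguer anomaly = -42.88 − (40.82) = -83.70 mGal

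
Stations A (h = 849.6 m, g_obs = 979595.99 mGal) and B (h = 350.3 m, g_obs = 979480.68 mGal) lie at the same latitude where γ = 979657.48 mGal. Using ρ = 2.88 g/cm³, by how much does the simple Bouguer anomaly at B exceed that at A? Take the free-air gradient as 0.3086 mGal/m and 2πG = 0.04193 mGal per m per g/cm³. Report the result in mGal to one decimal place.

Δg_SB(A) = 979595.99 − 979657.48 + 0.3086×849.6 − 0.04193×2.88×849.6 = 98.10 mGal
Δg_SB(B) = 979480.68 − 979657.48 + 0.3086×350.3 − 0.04193×2.88×350.3 = -111.00 mGal
Difference = -111.00 − (98.10) = -209.10 mGal

-209.1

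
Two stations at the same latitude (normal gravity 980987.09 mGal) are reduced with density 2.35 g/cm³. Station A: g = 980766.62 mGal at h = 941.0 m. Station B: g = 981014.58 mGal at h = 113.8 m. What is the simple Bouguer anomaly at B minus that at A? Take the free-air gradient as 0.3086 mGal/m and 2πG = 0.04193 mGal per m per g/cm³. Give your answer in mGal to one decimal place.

Δg_SB(A) = 980766.62 − 980987.09 + 0.3086×941.0 − 0.04193×2.35×941.0 = -22.80 mGal
Δg_SB(B) = 981014.58 − 980987.09 + 0.3086×113.8 − 0.04193×2.35×113.8 = 51.40 mGal
Difference = 51.40 − (-22.80) = 74.20 mGal

74.2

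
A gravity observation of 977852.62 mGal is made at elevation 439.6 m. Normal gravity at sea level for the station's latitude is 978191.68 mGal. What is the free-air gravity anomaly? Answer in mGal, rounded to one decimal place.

Free-air correction = 0.3086 × 439.6 = 135.66 mGal
Free-air anomaly = 977852.62 − 978191.68 + (135.66) = -203.40 mGal

-203.4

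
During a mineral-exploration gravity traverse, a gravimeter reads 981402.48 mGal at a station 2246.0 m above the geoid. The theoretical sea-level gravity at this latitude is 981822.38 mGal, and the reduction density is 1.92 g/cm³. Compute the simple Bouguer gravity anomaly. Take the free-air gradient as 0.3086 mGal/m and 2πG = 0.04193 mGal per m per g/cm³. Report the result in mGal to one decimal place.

92.4

Free-air correction = 0.3086 × 2246.0 = 693.12 mGal
Free-air anomaly = 981402.48 − 981822.38 + (693.12) = 273.22 mGal
Bouguer slab correction = 0.04193 × 1.92 × 2246.0 = 180.82 mGal
Simple Bouguer anomaly = 273.22 − (180.82) = 92.40 mGal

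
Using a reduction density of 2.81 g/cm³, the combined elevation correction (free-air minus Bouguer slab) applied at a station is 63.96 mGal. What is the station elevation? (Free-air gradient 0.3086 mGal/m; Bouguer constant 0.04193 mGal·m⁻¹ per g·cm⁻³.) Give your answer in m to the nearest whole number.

Combined gradient = 0.3086 − 0.04193 × 2.81 = 0.1907767 mGal/m
h = 63.96 / 0.1907767 = 335.26 m

335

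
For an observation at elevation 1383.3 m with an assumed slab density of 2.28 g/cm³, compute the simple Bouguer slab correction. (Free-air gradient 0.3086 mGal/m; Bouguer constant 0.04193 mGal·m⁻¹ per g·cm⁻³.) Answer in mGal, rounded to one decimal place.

Bouguer slab correction = 0.04193 × 2.28 × 1383.3 = 132.2 mGal

132.2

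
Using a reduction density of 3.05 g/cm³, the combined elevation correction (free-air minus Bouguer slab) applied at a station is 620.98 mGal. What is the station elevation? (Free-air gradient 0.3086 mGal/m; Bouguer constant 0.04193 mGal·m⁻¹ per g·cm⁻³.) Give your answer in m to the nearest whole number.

3436

Combined gradient = 0.3086 − 0.04193 × 3.05 = 0.1807135 mGal/m
h = 620.98 / 0.1807135 = 3436.27 m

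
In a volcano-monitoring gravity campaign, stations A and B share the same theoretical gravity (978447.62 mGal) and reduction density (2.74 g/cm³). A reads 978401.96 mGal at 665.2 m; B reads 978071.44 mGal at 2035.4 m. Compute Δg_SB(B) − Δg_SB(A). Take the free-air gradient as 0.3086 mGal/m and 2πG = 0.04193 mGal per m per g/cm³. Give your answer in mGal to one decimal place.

Δg_SB(A) = 978401.96 − 978447.62 + 0.3086×665.2 − 0.04193×2.74×665.2 = 83.20 mGal
Δg_SB(B) = 978071.44 − 978447.62 + 0.3086×2035.4 − 0.04193×2.74×2035.4 = 18.10 mGal
Difference = 18.10 − (83.20) = -65.10 mGal

-65.1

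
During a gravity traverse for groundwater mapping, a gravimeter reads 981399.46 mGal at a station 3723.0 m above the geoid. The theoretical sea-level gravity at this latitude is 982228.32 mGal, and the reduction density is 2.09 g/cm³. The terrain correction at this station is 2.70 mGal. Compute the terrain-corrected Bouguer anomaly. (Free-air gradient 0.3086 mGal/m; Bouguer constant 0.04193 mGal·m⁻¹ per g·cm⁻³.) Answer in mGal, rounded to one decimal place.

-3.5

Free-air correction = 0.3086 × 3723.0 = 1148.92 mGal
Free-air anomaly = 981399.46 − 982228.32 + (1148.92) = 320.06 mGal
Bouguer slab correction = 0.04193 × 2.09 × 3723.0 = 326.26 mGal
Simple Bouguer anomaly = 320.06 − (326.26) = -6.20 mGal
Complete Bouguer anomaly = -6.20 + 2.70 = -3.50 mGal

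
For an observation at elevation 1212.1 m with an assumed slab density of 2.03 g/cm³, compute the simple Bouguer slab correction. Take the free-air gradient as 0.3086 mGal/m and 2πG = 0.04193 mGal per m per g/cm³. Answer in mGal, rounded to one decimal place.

Bouguer slab correction = 0.04193 × 2.03 × 1212.1 = 103.2 mGal

103.2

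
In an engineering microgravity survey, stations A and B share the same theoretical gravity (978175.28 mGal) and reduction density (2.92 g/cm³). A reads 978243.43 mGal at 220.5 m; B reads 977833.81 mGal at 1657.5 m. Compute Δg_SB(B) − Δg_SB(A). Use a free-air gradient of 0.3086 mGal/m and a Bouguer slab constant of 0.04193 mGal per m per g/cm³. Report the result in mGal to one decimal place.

Δg_SB(A) = 978243.43 − 978175.28 + 0.3086×220.5 − 0.04193×2.92×220.5 = 109.20 mGal
Δg_SB(B) = 977833.81 − 978175.28 + 0.3086×1657.5 − 0.04193×2.92×1657.5 = -32.90 mGal
Difference = -32.90 − (109.20) = -142.10 mGal

-142.1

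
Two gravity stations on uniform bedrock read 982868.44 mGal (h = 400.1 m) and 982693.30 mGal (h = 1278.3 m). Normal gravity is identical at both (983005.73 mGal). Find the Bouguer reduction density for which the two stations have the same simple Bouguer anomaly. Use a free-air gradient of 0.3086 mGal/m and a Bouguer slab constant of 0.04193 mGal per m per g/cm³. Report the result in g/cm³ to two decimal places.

Δg_obs = 982693.30 − 982868.44 = -175.14 mGal over Δh = 1278.3 − 400.1 = 878.2 m
Equal Bouguer anomalies ⇒ Δg_obs + (0.3086 − 0.04193ρ)·Δh = 0
0.3086 − 0.04193ρ = −Δg_obs/Δh = 0.19943
ρ = (0.3086 − 0.19943) / 0.04193 = 2.60 g/cm³

2.60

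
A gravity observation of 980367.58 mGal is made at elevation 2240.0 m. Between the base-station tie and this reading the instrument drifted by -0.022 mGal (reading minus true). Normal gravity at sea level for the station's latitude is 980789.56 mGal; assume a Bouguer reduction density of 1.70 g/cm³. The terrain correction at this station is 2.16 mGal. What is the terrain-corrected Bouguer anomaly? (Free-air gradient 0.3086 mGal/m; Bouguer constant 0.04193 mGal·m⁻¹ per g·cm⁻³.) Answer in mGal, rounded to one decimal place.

111.8

Drift-corrected reading = 980367.58 − (-0.022) = 980367.602 mGal
Free-air correction = 0.3086 × 2240.0 = 691.26 mGal
Free-air anomaly = 980367.602 − 980789.56 + (691.26) = 269.302 mGal
Bouguer slab correction = 0.04193 × 1.70 × 2240.0 = 159.67 mGal
Simple Bouguer anomaly = 269.302 − (159.67) = 109.632 mGal
Complete Bouguer anomaly = 109.632 + 2.16 = 111.792 mGal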